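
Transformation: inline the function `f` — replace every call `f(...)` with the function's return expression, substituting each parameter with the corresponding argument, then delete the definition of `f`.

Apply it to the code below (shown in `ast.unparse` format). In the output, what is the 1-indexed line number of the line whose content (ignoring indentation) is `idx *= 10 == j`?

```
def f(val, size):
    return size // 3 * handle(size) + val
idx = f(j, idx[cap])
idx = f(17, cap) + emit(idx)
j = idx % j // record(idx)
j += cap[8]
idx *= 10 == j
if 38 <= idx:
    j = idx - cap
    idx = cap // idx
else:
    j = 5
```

Transformed code:
idx = idx[cap] // 3 * handle(idx[cap]) + j
idx = cap // 3 * handle(cap) + 17 + emit(idx)
j = idx % j // record(idx)
j += cap[8]
idx *= 10 == j
if 38 <= idx:
    j = idx - cap
    idx = cap // idx
else:
    j = 5

5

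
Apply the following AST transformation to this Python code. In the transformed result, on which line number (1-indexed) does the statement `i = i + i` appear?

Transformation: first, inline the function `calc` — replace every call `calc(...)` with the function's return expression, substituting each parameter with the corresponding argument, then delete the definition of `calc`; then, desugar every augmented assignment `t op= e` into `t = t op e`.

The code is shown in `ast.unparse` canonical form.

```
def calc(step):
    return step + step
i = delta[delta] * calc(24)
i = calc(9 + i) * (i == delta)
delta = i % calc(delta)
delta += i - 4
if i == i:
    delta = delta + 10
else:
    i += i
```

8

Transformed code:
i = delta[delta] * (24 + 24)
i = (9 + i + (9 + i)) * (i == delta)
delta = i % (delta + delta)
delta = delta + (i - 4)
if i == i:
    delta = delta + 10
else:
    i = i + i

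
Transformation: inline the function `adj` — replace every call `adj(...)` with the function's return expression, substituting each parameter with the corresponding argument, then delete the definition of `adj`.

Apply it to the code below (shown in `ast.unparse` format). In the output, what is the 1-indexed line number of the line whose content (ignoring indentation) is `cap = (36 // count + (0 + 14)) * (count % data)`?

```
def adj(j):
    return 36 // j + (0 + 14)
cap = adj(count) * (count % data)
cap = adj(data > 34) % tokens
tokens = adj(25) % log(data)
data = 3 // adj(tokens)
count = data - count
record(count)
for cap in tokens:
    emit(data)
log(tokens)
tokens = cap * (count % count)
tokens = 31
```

1

Transformed code:
cap = (36 // count + (0 + 14)) * (count % data)
cap = (36 // (data > 34) + (0 + 14)) % tokens
tokens = (36 // 25 + (0 + 14)) % log(data)
data = 3 // (36 // tokens + (0 + 14))
count = data - count
record(count)
for cap in tokens:
    emit(data)
log(tokens)
tokens = cap * (count % count)
tokens = 31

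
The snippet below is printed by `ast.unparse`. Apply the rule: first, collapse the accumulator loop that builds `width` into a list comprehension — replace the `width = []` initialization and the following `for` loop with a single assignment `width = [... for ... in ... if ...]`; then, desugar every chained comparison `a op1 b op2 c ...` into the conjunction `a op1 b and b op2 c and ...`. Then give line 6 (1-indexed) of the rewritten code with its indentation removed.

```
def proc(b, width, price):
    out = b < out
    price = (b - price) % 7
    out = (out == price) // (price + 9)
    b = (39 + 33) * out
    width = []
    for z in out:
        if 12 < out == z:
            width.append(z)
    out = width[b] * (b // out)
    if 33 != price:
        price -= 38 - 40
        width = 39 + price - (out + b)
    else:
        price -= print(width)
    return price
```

width = [z for z in out if 12 < out and out == z]

Transformed code:
def proc(b, width, price):
    out = b < out
    price = (b - price) % 7
    out = (out == price) // (price + 9)
    b = (39 + 33) * out
    width = [z for z in out if 12 < out and out == z]
    out = width[b] * (b // out)
    if 33 != price:
        price -= 38 - 40
        width = 39 + price - (out + b)
    else:
        price -= print(width)
    return price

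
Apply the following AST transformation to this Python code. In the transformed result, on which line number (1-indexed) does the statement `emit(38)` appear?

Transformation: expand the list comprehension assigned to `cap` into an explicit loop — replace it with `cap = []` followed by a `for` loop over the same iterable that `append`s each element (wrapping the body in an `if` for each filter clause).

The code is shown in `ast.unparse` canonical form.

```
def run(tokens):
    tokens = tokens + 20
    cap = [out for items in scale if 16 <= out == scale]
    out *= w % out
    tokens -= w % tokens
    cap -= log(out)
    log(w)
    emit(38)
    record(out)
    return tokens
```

11

Transformed code:
def run(tokens):
    tokens = tokens + 20
    cap = []
    for items in scale:
        if 16 <= out == scale:
            cap.append(out)
    out *= w % out
    tokens -= w % tokens
    cap -= log(out)
    log(w)
    emit(38)
    record(out)
    return tokens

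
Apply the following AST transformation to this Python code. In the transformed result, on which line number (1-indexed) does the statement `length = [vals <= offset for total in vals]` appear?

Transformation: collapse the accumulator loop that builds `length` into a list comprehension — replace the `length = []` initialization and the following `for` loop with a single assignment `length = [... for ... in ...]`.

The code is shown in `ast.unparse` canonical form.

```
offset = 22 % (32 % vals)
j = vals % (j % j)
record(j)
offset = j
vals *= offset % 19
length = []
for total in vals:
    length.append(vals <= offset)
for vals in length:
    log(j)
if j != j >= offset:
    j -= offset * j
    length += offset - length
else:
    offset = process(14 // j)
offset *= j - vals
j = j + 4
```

Transformed code:
offset = 22 % (32 % vals)
j = vals % (j % j)
record(j)
offset = j
vals *= offset % 19
length = [vals <= offset for total in vals]
for vals in length:
    log(j)
if j != j >= offset:
    j -= offset * j
    length += offset - length
else:
    offset = process(14 // j)
offset *= j - vals
j = j + 4

6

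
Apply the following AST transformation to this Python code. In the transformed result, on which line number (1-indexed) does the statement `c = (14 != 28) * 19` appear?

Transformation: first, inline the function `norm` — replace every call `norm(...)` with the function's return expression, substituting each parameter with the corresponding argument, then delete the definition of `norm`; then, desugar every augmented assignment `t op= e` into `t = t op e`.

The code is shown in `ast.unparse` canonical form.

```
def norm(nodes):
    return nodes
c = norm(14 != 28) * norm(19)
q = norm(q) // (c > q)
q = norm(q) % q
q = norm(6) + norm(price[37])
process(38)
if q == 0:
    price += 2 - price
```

Transformed code:
c = (14 != 28) * 19
q = q // (c > q)
q = q % q
q = 6 + price[37]
process(38)
if q == 0:
    price = price + (2 - price)

1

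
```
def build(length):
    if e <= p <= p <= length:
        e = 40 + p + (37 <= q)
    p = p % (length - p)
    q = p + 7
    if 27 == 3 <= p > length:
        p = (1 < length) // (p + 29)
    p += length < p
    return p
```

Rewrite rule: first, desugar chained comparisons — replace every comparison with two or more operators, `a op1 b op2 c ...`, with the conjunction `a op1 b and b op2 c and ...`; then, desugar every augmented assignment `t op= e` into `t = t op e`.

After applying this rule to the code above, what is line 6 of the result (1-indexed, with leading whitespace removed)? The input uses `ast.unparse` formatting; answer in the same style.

if 27 == 3 and 3 <= p and (p > length):

Transformed code:
def build(length):
    if e <= p and p <= p and (p <= length):
        e = 40 + p + (37 <= q)
    p = p % (length - p)
    q = p + 7
    if 27 == 3 and 3 <= p and (p > length):
        p = (1 < length) // (p + 29)
    p = p + (length < p)
    return p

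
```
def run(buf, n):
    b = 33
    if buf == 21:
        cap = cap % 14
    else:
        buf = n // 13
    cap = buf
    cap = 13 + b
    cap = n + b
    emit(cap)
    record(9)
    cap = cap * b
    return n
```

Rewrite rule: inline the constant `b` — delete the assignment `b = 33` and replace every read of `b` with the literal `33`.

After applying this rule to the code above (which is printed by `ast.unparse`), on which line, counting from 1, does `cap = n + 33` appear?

Transformed code:
def run(buf, n):
    if buf == 21:
        cap = cap % 14
    else:
        buf = n // 13
    cap = buf
    cap = 13 + 33
    cap = n + 33
    emit(cap)
    record(9)
    cap = cap * 33
    return n

8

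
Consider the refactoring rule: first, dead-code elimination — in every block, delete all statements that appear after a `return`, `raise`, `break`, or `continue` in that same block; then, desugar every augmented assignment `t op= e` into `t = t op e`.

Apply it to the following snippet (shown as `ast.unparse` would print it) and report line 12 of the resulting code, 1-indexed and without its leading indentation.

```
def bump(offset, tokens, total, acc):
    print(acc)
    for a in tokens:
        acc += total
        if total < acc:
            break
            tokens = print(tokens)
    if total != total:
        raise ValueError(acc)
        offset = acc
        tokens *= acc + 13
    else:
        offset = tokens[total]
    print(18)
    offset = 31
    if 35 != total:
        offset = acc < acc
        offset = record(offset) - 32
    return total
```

offset = 31

Transformed code:
def bump(offset, tokens, total, acc):
    print(acc)
    for a in tokens:
        acc = acc + total
        if total < acc:
            break
    if total != total:
        raise ValueError(acc)
    else:
        offset = tokens[total]
    print(18)
    offset = 31
    if 35 != total:
        offset = acc < acc
        offset = record(offset) - 32
    return total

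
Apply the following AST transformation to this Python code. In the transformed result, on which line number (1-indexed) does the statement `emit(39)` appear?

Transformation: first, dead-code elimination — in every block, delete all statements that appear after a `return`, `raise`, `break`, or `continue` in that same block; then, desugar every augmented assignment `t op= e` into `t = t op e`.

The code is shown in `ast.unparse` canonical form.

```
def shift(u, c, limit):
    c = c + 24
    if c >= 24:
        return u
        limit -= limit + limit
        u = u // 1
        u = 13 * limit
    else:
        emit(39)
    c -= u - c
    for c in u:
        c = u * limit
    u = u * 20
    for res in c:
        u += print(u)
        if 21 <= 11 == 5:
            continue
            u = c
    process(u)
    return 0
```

Transformed code:
def shift(u, c, limit):
    c = c + 24
    if c >= 24:
        return u
    else:
        emit(39)
    c = c - (u - c)
    for c in u:
        c = u * limit
    u = u * 20
    for res in c:
        u = u + print(u)
        if 21 <= 11 == 5:
            continue
    process(u)
    return 0

6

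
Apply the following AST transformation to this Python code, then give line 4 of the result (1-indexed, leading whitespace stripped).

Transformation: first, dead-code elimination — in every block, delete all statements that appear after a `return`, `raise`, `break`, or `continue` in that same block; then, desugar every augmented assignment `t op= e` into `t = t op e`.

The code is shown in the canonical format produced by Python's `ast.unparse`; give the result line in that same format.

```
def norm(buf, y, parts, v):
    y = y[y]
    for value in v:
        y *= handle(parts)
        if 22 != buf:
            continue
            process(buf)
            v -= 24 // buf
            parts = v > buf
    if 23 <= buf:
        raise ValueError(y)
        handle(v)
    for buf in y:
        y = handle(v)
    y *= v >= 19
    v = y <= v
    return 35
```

y = y * handle(parts)

Transformed code:
def norm(buf, y, parts, v):
    y = y[y]
    for value in v:
        y = y * handle(parts)
        if 22 != buf:
            continue
    if 23 <= buf:
        raise ValueError(y)
    for buf in y:
        y = handle(v)
    y = y * (v >= 19)
    v = y <= v
    return 35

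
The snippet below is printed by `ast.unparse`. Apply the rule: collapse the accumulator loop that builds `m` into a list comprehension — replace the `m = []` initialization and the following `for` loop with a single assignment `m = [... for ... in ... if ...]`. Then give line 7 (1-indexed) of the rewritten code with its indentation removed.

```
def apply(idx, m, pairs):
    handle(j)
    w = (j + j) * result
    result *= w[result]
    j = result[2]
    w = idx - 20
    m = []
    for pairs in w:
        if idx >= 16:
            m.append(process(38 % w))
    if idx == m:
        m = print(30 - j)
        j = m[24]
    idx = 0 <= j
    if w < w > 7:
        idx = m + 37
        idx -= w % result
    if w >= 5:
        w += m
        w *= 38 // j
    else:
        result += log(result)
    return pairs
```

Transformed code:
def apply(idx, m, pairs):
    handle(j)
    w = (j + j) * result
    result *= w[result]
    j = result[2]
    w = idx - 20
    m = [process(38 % w) for pairs in w if idx >= 16]
    if idx == m:
        m = print(30 - j)
        j = m[24]
    idx = 0 <= j
    if w < w > 7:
        idx = m + 37
        idx -= w % result
    if w >= 5:
        w += m
        w *= 38 // j
    else:
        result += log(result)
    return pairs

m = [process(38 % w) for pairs in w if idx >= 16]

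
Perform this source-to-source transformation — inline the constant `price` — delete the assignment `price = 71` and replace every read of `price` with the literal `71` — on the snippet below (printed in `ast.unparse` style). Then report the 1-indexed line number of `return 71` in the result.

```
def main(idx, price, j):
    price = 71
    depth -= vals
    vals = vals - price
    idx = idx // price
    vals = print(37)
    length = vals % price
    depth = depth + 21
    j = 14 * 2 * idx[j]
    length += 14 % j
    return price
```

10

Transformed code:
def main(idx, price, j):
    depth -= vals
    vals = vals - 71
    idx = idx // 71
    vals = print(37)
    length = vals % 71
    depth = depth + 21
    j = 14 * 2 * idx[j]
    length += 14 % j
    return 71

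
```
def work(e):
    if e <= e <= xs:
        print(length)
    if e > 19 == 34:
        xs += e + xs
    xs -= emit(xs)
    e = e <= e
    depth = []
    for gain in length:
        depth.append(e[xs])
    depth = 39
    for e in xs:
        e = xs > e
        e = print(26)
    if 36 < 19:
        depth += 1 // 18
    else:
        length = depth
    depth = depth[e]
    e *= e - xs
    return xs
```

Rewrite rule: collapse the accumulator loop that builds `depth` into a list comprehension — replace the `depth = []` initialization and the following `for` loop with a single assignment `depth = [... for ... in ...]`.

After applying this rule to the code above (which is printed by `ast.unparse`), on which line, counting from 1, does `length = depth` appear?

Transformed code:
def work(e):
    if e <= e <= xs:
        print(length)
    if e > 19 == 34:
        xs += e + xs
    xs -= emit(xs)
    e = e <= e
    depth = [e[xs] for gain in length]
    depth = 39
    for e in xs:
        e = xs > e
        e = print(26)
    if 36 < 19:
        depth += 1 // 18
    else:
        length = depth
    depth = depth[e]
    e *= e - xs
    return xs

16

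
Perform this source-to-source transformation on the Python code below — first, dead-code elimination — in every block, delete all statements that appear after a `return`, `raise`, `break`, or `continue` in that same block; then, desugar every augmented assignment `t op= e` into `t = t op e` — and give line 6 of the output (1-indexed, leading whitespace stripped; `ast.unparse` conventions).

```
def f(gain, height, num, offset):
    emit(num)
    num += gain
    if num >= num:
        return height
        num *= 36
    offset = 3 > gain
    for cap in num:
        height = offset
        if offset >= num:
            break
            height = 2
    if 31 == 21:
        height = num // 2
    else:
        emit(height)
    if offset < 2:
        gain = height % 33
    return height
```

Transformed code:
def f(gain, height, num, offset):
    emit(num)
    num = num + gain
    if num >= num:
        return height
    offset = 3 > gain
    for cap in num:
        height = offset
        if offset >= num:
            break
    if 31 == 21:
        height = num // 2
    else:
        emit(height)
    if offset < 2:
        gain = height % 33
    return height

offset = 3 > gain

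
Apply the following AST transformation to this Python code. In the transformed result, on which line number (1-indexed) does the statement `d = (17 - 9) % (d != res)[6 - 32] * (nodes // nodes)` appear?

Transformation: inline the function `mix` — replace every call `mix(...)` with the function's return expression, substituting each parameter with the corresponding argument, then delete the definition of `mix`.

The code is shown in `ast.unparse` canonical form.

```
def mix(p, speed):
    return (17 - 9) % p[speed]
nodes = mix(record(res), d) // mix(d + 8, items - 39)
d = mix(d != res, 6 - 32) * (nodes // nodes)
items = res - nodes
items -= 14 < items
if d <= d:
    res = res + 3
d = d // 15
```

2

Transformed code:
nodes = (17 - 9) % record(res)[d] // ((17 - 9) % (d + 8)[items - 39])
d = (17 - 9) % (d != res)[6 - 32] * (nodes // nodes)
items = res - nodes
items -= 14 < items
if d <= d:
    res = res + 3
d = d // 15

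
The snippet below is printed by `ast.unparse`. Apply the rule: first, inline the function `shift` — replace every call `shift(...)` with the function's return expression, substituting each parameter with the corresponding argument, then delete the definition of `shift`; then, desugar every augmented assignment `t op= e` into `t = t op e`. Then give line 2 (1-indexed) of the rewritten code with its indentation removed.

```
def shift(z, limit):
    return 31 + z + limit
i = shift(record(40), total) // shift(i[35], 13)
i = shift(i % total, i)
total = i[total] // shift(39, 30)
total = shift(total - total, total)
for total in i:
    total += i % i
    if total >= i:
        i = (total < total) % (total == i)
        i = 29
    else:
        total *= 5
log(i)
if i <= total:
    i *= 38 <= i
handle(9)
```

i = 31 + i % total + i

Transformed code:
i = (31 + record(40) + total) // (31 + i[35] + 13)
i = 31 + i % total + i
total = i[total] // (31 + 39 + 30)
total = 31 + (total - total) + total
for total in i:
    total = total + i % i
    if total >= i:
        i = (total < total) % (total == i)
        i = 29
    else:
        total = total * 5
log(i)
if i <= total:
    i = i * (38 <= i)
handle(9)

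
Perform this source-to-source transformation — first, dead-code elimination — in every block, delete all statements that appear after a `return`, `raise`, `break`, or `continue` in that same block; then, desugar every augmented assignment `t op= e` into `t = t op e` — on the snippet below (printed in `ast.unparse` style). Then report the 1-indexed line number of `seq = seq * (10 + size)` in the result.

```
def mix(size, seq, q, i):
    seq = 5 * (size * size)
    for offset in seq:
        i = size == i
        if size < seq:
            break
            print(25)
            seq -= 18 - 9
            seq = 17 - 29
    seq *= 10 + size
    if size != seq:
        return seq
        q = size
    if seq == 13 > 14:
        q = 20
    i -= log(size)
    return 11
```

Transformed code:
def mix(size, seq, q, i):
    seq = 5 * (size * size)
    for offset in seq:
        i = size == i
        if size < seq:
            break
    seq = seq * (10 + size)
    if size != seq:
        return seq
    if seq == 13 > 14:
        q = 20
    i = i - log(size)
    return 11

7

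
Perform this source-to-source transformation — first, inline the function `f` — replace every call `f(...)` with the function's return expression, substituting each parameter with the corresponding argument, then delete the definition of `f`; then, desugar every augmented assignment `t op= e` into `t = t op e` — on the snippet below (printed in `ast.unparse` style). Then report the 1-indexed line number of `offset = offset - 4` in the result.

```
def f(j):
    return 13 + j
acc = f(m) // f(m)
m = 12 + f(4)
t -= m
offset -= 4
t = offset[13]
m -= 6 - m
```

Transformed code:
acc = (13 + m) // (13 + m)
m = 12 + (13 + 4)
t = t - m
offset = offset - 4
t = offset[13]
m = m - (6 - m)

4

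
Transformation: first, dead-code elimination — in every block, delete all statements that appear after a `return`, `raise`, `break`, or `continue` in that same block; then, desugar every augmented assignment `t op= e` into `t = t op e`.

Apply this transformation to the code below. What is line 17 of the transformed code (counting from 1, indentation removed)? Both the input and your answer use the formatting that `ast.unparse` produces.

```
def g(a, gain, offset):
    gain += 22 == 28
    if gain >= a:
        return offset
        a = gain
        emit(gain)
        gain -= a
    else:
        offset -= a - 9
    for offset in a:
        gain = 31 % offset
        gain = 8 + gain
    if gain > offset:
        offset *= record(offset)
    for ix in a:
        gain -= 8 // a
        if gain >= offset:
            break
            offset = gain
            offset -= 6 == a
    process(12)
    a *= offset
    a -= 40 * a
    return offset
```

a = a * offset

Transformed code:
def g(a, gain, offset):
    gain = gain + (22 == 28)
    if gain >= a:
        return offset
    else:
        offset = offset - (a - 9)
    for offset in a:
        gain = 31 % offset
        gain = 8 + gain
    if gain > offset:
        offset = offset * record(offset)
    for ix in a:
        gain = gain - 8 // a
        if gain >= offset:
            break
    process(12)
    a = a * offset
    a = a - 40 * a
    return offset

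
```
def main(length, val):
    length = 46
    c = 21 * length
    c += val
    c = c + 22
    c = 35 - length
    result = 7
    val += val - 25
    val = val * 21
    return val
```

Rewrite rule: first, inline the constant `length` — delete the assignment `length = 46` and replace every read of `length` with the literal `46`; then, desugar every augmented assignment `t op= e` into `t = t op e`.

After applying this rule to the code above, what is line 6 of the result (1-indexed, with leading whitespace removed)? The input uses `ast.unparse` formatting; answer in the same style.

Transformed code:
def main(length, val):
    c = 21 * 46
    c = c + val
    c = c + 22
    c = 35 - 46
    result = 7
    val = val + (val - 25)
    val = val * 21
    return val

result = 7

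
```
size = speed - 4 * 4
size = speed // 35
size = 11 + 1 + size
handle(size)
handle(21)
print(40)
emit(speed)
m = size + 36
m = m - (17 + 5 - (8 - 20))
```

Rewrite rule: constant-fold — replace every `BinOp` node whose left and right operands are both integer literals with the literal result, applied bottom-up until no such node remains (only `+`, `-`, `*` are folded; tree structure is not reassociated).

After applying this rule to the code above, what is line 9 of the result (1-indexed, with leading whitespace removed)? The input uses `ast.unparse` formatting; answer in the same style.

m = m - 34

Transformed code:
size = speed - 16
size = speed // 35
size = 12 + size
handle(size)
handle(21)
print(40)
emit(speed)
m = size + 36
m = m - 34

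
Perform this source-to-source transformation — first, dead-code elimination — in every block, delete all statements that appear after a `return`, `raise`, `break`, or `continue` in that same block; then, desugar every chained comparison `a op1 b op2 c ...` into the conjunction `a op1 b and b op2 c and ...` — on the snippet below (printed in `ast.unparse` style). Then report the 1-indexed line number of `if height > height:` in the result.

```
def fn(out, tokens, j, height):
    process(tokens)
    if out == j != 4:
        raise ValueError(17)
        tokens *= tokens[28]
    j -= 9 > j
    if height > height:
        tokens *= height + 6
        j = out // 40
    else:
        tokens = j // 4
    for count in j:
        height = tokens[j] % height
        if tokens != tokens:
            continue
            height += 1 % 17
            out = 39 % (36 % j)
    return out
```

6

Transformed code:
def fn(out, tokens, j, height):
    process(tokens)
    if out == j and j != 4:
        raise ValueError(17)
    j -= 9 > j
    if height > height:
        tokens *= height + 6
        j = out // 40
    else:
        tokens = j // 4
    for count in j:
        height = tokens[j] % height
        if tokens != tokens:
            continue
    return out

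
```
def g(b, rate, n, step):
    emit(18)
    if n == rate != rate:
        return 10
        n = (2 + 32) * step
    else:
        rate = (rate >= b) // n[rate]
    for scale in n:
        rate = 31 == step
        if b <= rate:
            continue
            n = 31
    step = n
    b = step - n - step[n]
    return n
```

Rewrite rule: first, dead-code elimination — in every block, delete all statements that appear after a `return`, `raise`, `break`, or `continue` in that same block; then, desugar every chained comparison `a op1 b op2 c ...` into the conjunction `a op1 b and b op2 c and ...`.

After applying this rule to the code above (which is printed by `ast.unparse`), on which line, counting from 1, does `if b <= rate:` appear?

9

Transformed code:
def g(b, rate, n, step):
    emit(18)
    if n == rate and rate != rate:
        return 10
    else:
        rate = (rate >= b) // n[rate]
    for scale in n:
        rate = 31 == step
        if b <= rate:
            continue
    step = n
    b = step - n - step[n]
    return n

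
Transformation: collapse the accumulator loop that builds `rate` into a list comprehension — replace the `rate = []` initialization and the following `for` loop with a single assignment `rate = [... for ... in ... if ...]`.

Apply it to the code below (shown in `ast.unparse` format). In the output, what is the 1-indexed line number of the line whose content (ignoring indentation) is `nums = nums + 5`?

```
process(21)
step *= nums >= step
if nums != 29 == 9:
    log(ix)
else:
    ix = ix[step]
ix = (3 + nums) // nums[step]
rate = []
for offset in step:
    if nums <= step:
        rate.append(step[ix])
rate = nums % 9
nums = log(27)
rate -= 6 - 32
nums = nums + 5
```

Transformed code:
process(21)
step *= nums >= step
if nums != 29 == 9:
    log(ix)
else:
    ix = ix[step]
ix = (3 + nums) // nums[step]
rate = [step[ix] for offset in step if nums <= step]
rate = nums % 9
nums = log(27)
rate -= 6 - 32
nums = nums + 5

12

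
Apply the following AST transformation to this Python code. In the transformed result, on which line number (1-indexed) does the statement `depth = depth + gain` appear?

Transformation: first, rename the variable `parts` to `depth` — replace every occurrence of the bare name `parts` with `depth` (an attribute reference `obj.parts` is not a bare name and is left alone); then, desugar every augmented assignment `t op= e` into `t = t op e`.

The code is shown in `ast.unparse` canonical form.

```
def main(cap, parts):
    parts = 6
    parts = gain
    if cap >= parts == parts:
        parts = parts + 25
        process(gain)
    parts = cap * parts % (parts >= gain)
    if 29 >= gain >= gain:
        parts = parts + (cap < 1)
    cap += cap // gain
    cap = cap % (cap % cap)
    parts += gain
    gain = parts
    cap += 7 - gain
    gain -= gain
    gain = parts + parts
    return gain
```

12

Transformed code:
def main(cap, depth):
    depth = 6
    depth = gain
    if cap >= depth == depth:
        depth = depth + 25
        process(gain)
    depth = cap * depth % (depth >= gain)
    if 29 >= gain >= gain:
        depth = depth + (cap < 1)
    cap = cap + cap // gain
    cap = cap % (cap % cap)
    depth = depth + gain
    gain = depth
    cap = cap + (7 - gain)
    gain = gain - gain
    gain = depth + depth
    return gain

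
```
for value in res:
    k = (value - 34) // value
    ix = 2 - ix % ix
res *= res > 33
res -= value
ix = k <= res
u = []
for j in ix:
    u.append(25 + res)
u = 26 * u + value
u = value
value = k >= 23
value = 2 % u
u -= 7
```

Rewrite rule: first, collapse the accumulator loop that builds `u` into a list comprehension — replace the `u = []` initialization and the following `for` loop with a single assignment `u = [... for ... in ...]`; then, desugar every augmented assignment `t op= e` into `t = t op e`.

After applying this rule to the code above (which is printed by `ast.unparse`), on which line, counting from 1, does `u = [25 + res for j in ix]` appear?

7

Transformed code:
for value in res:
    k = (value - 34) // value
    ix = 2 - ix % ix
res = res * (res > 33)
res = res - value
ix = k <= res
u = [25 + res for j in ix]
u = 26 * u + value
u = value
value = k >= 23
value = 2 % u
u = u - 7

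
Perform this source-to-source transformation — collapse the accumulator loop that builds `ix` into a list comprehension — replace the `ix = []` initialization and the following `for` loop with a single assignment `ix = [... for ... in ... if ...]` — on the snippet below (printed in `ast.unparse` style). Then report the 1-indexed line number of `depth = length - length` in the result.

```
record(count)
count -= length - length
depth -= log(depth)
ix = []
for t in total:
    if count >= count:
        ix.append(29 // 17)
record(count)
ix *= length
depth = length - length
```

7

Transformed code:
record(count)
count -= length - length
depth -= log(depth)
ix = [29 // 17 for t in total if count >= count]
record(count)
ix *= length
depth = length - length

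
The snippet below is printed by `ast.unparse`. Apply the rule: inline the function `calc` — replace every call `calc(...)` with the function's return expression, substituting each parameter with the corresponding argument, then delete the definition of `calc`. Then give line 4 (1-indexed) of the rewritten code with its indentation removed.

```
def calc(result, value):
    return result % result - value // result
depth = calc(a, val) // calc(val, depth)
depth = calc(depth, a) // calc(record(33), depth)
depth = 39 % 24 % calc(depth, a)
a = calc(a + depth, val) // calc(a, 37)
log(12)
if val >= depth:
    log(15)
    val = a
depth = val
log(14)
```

a = ((a + depth) % (a + depth) - val // (a + depth)) // (a % a - 37 // a)

Transformed code:
depth = (a % a - val // a) // (val % val - depth // val)
depth = (depth % depth - a // depth) // (record(33) % record(33) - depth // record(33))
depth = 39 % 24 % (depth % depth - a // depth)
a = ((a + depth) % (a + depth) - val // (a + depth)) // (a % a - 37 // a)
log(12)
if val >= depth:
    log(15)
    val = a
depth = val
log(14)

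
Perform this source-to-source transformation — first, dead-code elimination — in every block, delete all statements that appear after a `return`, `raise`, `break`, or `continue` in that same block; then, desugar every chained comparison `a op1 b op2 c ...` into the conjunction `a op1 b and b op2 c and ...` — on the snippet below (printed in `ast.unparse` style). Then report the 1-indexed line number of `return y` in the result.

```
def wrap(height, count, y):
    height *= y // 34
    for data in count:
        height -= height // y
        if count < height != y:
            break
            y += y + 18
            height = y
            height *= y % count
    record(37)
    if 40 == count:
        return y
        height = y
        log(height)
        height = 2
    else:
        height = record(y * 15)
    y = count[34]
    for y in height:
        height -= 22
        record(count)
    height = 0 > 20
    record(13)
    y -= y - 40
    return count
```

9

Transformed code:
def wrap(height, count, y):
    height *= y // 34
    for data in count:
        height -= height // y
        if count < height and height != y:
            break
    record(37)
    if 40 == count:
        return y
    else:
        height = record(y * 15)
    y = count[34]
    for y in height:
        height -= 22
        record(count)
    height = 0 > 20
    record(13)
    y -= y - 40
    return count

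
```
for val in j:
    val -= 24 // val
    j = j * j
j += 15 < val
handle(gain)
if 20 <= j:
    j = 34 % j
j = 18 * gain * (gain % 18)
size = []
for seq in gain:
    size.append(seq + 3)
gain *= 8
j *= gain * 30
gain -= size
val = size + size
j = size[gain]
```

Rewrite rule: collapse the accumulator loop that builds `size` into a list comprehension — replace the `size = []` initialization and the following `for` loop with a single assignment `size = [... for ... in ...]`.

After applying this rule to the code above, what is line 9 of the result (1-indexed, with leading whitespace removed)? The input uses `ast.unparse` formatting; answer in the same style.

size = [seq + 3 for seq in gain]

Transformed code:
for val in j:
    val -= 24 // val
    j = j * j
j += 15 < val
handle(gain)
if 20 <= j:
    j = 34 % j
j = 18 * gain * (gain % 18)
size = [seq + 3 for seq in gain]
gain *= 8
j *= gain * 30
gain -= size
val = size + size
j = size[gain]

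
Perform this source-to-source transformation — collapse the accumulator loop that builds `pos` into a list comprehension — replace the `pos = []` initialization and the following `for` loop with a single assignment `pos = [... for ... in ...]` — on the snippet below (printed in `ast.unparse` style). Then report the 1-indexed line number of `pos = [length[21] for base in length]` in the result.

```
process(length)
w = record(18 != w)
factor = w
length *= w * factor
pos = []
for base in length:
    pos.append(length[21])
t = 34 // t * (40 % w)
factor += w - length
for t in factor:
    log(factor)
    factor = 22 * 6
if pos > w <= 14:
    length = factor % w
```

Transformed code:
process(length)
w = record(18 != w)
factor = w
length *= w * factor
pos = [length[21] for base in length]
t = 34 // t * (40 % w)
factor += w - length
for t in factor:
    log(factor)
    factor = 22 * 6
if pos > w <= 14:
    length = factor % w

5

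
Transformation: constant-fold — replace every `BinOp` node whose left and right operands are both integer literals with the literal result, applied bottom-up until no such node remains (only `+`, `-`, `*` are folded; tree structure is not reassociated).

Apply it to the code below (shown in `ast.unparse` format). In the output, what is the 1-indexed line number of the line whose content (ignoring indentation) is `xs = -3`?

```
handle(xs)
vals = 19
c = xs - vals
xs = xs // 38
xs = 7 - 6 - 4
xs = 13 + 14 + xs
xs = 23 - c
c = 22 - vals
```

5

Transformed code:
handle(xs)
vals = 19
c = xs - vals
xs = xs // 38
xs = -3
xs = 27 + xs
xs = 23 - c
c = 22 - vals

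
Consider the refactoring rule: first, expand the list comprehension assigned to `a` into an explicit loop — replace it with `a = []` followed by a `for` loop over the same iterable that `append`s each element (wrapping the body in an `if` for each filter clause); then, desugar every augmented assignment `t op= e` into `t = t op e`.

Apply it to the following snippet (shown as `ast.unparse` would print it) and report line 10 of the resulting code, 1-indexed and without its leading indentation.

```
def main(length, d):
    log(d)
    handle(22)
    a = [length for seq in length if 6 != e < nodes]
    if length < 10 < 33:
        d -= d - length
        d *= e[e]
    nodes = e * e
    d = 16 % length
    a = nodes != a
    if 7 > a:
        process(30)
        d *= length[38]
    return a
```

Transformed code:
def main(length, d):
    log(d)
    handle(22)
    a = []
    for seq in length:
        if 6 != e < nodes:
            a.append(length)
    if length < 10 < 33:
        d = d - (d - length)
        d = d * e[e]
    nodes = e * e
    d = 16 % length
    a = nodes != a
    if 7 > a:
        process(30)
        d = d * length[38]
    return a

d = d * e[e]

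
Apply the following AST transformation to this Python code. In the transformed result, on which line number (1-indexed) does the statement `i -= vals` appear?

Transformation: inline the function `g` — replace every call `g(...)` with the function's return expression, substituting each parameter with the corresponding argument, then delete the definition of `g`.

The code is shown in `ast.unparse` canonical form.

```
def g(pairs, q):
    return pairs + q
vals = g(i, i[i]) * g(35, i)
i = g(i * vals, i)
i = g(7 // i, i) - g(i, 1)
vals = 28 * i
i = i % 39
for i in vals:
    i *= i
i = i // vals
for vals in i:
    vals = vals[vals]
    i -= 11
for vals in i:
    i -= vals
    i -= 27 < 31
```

13

Transformed code:
vals = (i + i[i]) * (35 + i)
i = i * vals + i
i = 7 // i + i - (i + 1)
vals = 28 * i
i = i % 39
for i in vals:
    i *= i
i = i // vals
for vals in i:
    vals = vals[vals]
    i -= 11
for vals in i:
    i -= vals
    i -= 27 < 31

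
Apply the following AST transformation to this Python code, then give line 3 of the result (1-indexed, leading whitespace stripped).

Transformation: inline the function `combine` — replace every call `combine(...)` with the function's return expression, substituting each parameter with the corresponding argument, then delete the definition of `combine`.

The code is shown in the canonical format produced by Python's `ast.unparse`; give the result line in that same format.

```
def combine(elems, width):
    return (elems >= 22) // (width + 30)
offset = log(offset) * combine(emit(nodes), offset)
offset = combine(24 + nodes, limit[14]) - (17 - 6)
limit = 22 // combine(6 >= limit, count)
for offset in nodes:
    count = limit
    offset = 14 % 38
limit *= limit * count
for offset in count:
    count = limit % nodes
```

Transformed code:
offset = log(offset) * ((emit(nodes) >= 22) // (offset + 30))
offset = (24 + nodes >= 22) // (limit[14] + 30) - (17 - 6)
limit = 22 // (((6 >= limit) >= 22) // (count + 30))
for offset in nodes:
    count = limit
    offset = 14 % 38
limit *= limit * count
for offset in count:
    count = limit % nodes

limit = 22 // (((6 >= limit) >= 22) // (count + 30))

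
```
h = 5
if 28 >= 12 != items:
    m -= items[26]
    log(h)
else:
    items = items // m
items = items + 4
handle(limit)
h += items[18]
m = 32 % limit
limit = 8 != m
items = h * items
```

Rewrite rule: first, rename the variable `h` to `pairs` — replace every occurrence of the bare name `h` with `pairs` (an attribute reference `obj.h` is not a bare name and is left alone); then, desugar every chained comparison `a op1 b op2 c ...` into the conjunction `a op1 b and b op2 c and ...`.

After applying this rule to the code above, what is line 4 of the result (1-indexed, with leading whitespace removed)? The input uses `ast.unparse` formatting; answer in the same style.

Transformed code:
pairs = 5
if 28 >= 12 and 12 != items:
    m -= items[26]
    log(pairs)
else:
    items = items // m
items = items + 4
handle(limit)
pairs += items[18]
m = 32 % limit
limit = 8 != m
items = pairs * items

log(pairs)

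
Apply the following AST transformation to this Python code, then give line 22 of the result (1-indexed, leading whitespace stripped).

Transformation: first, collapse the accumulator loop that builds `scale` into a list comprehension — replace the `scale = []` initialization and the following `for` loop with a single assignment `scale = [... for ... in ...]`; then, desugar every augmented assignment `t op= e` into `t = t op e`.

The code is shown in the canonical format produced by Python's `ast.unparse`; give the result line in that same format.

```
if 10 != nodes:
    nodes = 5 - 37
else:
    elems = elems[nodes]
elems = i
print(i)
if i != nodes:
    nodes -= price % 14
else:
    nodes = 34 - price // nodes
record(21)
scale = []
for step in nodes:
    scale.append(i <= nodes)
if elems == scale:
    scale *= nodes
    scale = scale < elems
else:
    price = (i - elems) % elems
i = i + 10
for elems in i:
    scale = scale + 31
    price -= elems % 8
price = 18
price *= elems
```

price = 18

Transformed code:
if 10 != nodes:
    nodes = 5 - 37
else:
    elems = elems[nodes]
elems = i
print(i)
if i != nodes:
    nodes = nodes - price % 14
else:
    nodes = 34 - price // nodes
record(21)
scale = [i <= nodes for step in nodes]
if elems == scale:
    scale = scale * nodes
    scale = scale < elems
else:
    price = (i - elems) % elems
i = i + 10
for elems in i:
    scale = scale + 31
    price = price - elems % 8
price = 18
price = price * elems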